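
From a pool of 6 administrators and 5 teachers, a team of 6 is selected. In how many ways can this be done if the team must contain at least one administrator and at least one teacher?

461

With no constraint there are C(11,6) = 462 possible selections.
Subtract selections that omit an entire group: no administrators → C(5,6) = 0; no teachers → C(6,6) = 1.
Both groups omitted at once is impossible, so 462 − 1 = 461.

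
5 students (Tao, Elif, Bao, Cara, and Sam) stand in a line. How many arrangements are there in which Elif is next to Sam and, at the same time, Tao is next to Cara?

24

Treat {Elif,Sam} as one block (2 orders) and {Tao,Cara} as another (2 orders).
That leaves 3 units to arrange: 2 × 2 × 3! = 4 × 6 = 24.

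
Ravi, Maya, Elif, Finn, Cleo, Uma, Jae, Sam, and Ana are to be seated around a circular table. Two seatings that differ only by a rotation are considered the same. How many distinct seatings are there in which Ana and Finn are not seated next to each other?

30240

Without the restriction there are (8)! = 40320 seatings.
Those with Ana next to Finn: fuse the pair into one unit and seat 8 units around a circle — 2·(7)! = 10080.
Subtracting, 40320 − 10080 = 30240.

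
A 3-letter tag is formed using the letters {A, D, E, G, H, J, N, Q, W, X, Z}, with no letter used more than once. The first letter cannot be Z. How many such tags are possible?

The first letter has 11−1 = 10 choices (anything except Z).
The remaining 2 letters are filled from the other 10 symbols without repetition: 10 × 9 = 90.
Total: 10 × 90 = 900.

900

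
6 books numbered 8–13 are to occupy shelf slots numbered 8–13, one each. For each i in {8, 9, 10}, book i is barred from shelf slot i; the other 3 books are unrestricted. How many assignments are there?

Let Aᵢ (for i ∈ {8, 9, 10}) be the placements that put book i in its forbidden shelf slot. Any j of these fix j positions, leaving (6−j)! ways to fill the rest, and there are C(3,j) ways to pick which j.
By inclusion–exclusion, the number of valid placements is Σ_{j=0}^{3} (−1)^j C(3,j)·(6−j)!.
Computing: 720 − 360 + 72 − 6 = 426.

426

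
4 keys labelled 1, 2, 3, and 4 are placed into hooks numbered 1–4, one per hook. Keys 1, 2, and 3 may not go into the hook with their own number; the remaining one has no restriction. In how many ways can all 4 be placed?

11

Let Aᵢ (for i ∈ {1, 2, 3}) be the placements that put key i in its forbidden hook. Any j of these fix j positions, leaving (4−j)! ways to fill the rest, and there are C(3,j) ways to pick which j.
By inclusion–exclusion, the number of valid placements is Σ_{j=0}^{3} (−1)^j C(3,j)·(4−j)!.
Computing: 24 − 18 + 6 − 1 = 11.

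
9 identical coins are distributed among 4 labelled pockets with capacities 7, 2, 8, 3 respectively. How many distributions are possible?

85

Ignoring the caps, the number of non-negative solutions to x_1+…+x_4 = 9 is C(12,3) = 220.
Subtract solutions that violate a single cap (substitute x_i' = x_i − (cap_i+1)): x_1 ≥ 8 gives C(4,3) = 4; x_2 ≥ 3 gives C(9,3) = 84; x_3 ≥ 9 gives C(3,3) = 1; x_4 ≥ 4 gives C(8,3) = 56. Together 145.
Add back pairs where two caps are both exceeded: 0 + 0 + 0 + 0 + 10 + 0 = 10.
By inclusion–exclusion the count is 220 − 145 + 10 = 85.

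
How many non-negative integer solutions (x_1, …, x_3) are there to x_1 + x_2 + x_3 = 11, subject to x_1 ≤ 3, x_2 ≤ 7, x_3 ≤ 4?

10

By stars and bars, unrestricted non-negative solutions to x_1+…+x_3 = 11 number C(11+2,2) = 78.
Subtract solutions that violate a single cap (substitute x_i' = x_i − (cap_i+1)): x_1 ≥ 4 gives C(9,2) = 36; x_2 ≥ 8 gives C(5,2) = 10; x_3 ≥ 5 gives C(8,2) = 28. Together 74.
Add back pairs where two caps are both exceeded: 0 + 6 + 0 = 6.
By inclusion–exclusion the count is 78 − 74 + 6 = 10.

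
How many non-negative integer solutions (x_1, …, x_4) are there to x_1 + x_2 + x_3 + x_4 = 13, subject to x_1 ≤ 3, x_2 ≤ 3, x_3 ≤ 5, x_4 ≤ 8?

63

By stars and bars, unrestricted non-negative solutions to x_1+…+x_4 = 13 number C(13+3,3) = 560.
Subtract solutions that violate a single cap (substitute x_i' = x_i − (cap_i+1)): x_1 ≥ 4 gives C(12,3) = 220; x_2 ≥ 4 gives C(12,3) = 220; x_3 ≥ 6 gives C(10,3) = 120; x_4 ≥ 9 gives C(7,3) = 35. Together 595.
Add back pairs where two caps are both exceeded: 56 + 20 + 1 + 20 + 1 + 0 = 98.
By inclusion–exclusion the count is 560 − 595 + 98 = 63.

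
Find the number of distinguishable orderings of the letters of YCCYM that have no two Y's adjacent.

18

Total arrangements of YCCYM: 5!/(2!·2!) = 30.
Arrangements with the Y's together: treat YY as one letter, giving (4)!/(2!) = 12.
Subtracting, 30 − 12 = 18 arrangements keep the Y's apart.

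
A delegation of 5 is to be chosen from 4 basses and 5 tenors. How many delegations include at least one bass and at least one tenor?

With no constraint there are C(9,5) = 126 possible selections.
Subtract selections that omit an entire group: no basses → C(5,5) = 1; no tenors → C(4,5) = 0.
Both groups omitted at once is impossible, so 126 − 1 = 125.

125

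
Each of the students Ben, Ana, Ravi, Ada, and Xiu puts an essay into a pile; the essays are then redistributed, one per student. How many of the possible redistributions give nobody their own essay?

44

Count assignments avoiding every fixed point. For any j of the 5 students fixed to their own essay, the other 5−j can be arranged in (5−j)! ways.
By inclusion–exclusion this is Σ_{j=0}^{5} (−1)^j C(5,j)·(5−j)!.
Computing: 120 − 120 + 60 − 20 + 5 − 1 = 44.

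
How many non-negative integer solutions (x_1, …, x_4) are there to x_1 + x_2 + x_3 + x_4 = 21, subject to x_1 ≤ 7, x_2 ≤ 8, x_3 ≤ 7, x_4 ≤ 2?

19

Without the upper bounds there are C(24,3) = 2024 ways to split 21 among 4 variables.
Subtract solutions that violate a single cap (substitute x_i' = x_i − (cap_i+1)): x_1 ≥ 8 gives C(16,3) = 560; x_2 ≥ 9 gives C(15,3) = 455; x_3 ≥ 8 gives C(16,3) = 560; x_4 ≥ 3 gives C(21,3) = 1330. Together 2905.
Add back pairs where two caps are both exceeded: 35 + 56 + 286 + 35 + 220 + 286 = 918.
Subtract triples: 0 + 4 + 10 + 4 = 18.
By inclusion–exclusion the count is 2024 − 2905 + 918 − 18 = 19.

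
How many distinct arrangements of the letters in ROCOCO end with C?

Fix C in the last position and arrange the remaining 5 letters.
Those 5 letters have O appearing 3 times, giving (5)!/(3!) = 20.

20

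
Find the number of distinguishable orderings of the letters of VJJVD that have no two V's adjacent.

18

There are 5!/(2!·2!) = 30 arrangements of VJJVD in total.
Arrangements with the V's together: treat VV as one letter, giving (4)!/(2!) = 12.
Hence 30 − 12 = 18.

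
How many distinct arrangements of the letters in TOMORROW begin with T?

420

With the first slot taken by T, it remains to arrange the other 7 letters (OMORROW).
Those 7 letters have O appearing 3 times and R appearing twice, giving (7)!/(3!·2!) = 420.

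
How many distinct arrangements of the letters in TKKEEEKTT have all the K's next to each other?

140

Treat the 3 copies of K as a single block. The multiset to arrange is then {KKK, E, E, E, T, T, T}, 7 items in all.
That gives (7)!/(3!·3!) = 140 arrangements.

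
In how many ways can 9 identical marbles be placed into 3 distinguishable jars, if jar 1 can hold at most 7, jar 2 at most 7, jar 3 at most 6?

Ignoring the caps, the number of non-negative solutions to x_1+…+x_3 = 9 is C(11,2) = 55.
Subtract solutions that violate a single cap (substitute x_i' = x_i − (cap_i+1)): x_1 ≥ 8 gives C(3,2) = 3; x_2 ≥ 8 gives C(3,2) = 3; x_3 ≥ 7 gives C(4,2) = 6. Together 12.
No two caps can be exceeded simultaneously, so the pair terms are all 0.
By inclusion–exclusion the count is 55 − 12 + 0 = 43.

43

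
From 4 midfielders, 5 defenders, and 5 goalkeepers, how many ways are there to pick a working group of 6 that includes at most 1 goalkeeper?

714

Split by how many goalkeepers are chosen (0 through 1).
Sum: C(5,0)·C(9,6) + C(5,1)·C(9,5) = 84 + 630 = 714.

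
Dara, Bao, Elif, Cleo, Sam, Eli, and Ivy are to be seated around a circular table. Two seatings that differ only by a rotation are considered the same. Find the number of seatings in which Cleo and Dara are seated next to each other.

240

Glue Cleo and Dara into a block (2 internal orders). Seating 6 units around a circle gives (5)! arrangements.
So 2 × (5)! = 2 × 120 = 240.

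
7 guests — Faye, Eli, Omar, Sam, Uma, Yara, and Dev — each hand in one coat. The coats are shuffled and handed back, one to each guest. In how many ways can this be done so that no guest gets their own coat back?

1854

This is the derangement count D_7: permutations of 7 items with no fixed point.
By inclusion–exclusion this is Σ_{j=0}^{7} (−1)^j C(7,j)·(7−j)!.
Computing: 5040 − 5040 + 2520 − 840 + 210 − 42 + 7 − 1 = 1854.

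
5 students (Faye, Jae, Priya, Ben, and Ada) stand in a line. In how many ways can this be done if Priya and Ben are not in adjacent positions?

72

There are 5! = 120 arrangements in all. If Priya and Ben are adjacent, merging them into one block gives 2·(4)! = 48 arrangements.
Complementary counting: 120 − 48 = 72.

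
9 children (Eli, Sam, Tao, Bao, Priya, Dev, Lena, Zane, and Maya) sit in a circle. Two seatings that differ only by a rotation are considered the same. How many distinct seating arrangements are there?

40320

Fix one person's seat to break rotational symmetry; the remaining 8 people can be arranged in (8)! = 40320 ways.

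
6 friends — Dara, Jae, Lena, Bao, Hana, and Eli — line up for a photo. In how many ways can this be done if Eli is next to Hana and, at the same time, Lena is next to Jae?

Treat {Eli,Hana} as one block (2 orders) and {Lena,Jae} as another (2 orders).
That leaves 4 units to arrange: 2 × 2 × 4! = 4 × 24 = 96.

96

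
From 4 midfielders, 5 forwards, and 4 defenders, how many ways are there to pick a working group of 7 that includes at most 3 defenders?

1632

Split by how many defenders are chosen (0 through 3).
Sum: C(4,0)·C(9,7) + C(4,1)·C(9,6) + C(4,2)·C(9,5) + C(4,3)·C(9,4) = 36 + 336 + 756 + 504 = 1632.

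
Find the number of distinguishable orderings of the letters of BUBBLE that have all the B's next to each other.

24

Treat the 3 copies of B as a single block. The multiset to arrange is then {BBB, E, L, U}, 4 items in all.
All 4 items are distinct, so there are (4)! = 24 arrangements.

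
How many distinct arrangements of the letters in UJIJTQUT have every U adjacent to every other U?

Treat the 2 copies of U as a single block. The multiset to arrange is then {UU, I, J, J, Q, T, T}, 7 items in all.
That gives (7)!/(2!·2!) = 1260 arrangements.

1260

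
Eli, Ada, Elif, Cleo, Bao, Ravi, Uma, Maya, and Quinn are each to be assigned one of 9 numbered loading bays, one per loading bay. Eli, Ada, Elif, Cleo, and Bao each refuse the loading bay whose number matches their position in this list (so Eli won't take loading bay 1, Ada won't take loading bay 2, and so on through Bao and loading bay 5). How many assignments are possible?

205056

Let Aᵢ (for 1 ≤ i ≤ 5) be the placements that put person i in their forbidden loading bay. Any j of these fix j positions, leaving (9−j)! ways to fill the rest, and there are C(5,j) ways to pick which j.
By inclusion–exclusion, the number of valid placements is Σ_{j=0}^{5} (−1)^j C(5,j)·(9−j)!.
Computing: 362880 − 201600 + 50400 − 7200 + 600 − 24 = 205056.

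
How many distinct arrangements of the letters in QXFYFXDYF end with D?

1680

With the last slot taken by D, it remains to arrange the other 8 letters (QXFYFXYF).
Those 8 letters have F appearing 3 times, X appearing twice, and Y appearing twice, giving (8)!/(3!·2!·2!) = 1680.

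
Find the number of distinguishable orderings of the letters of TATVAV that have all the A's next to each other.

30

Treat the 2 copies of A as a single block. The multiset to arrange is then {AA, T, T, V, V}, 5 items in all.
That gives (5)!/(2!·2!) = 30 arrangements.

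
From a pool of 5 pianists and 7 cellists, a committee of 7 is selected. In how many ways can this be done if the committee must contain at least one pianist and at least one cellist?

791

With no constraint there are C(12,7) = 792 possible selections.
Selections missing a whole group: no pianists → C(7,7) = 1; no cellists → C(5,7) = 0.
Both groups omitted at once is impossible, so 792 − 1 = 791.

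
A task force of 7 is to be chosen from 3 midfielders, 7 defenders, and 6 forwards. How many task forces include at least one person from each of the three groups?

9569

Total 7-person selections from all 16: C(16,7) = 11440.
Selections missing a whole group: no midfielders → C(13,7) = 1716; no defenders → C(9,7) = 36; no forwards → C(10,7) = 120.
Add back selections omitting two groups (i.e. drawn from a single group): C(3,7) + C(7,7) + C(6,7) = 1.
By inclusion–exclusion: 11440 − 1872 + 1 = 9569.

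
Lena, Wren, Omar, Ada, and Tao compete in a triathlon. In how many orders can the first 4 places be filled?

120

There are 5 choices for 1st place, 4 for 2nd, and so on down to 2 for position 4.
That gives 5 × 4 × 3 × 2 = 120.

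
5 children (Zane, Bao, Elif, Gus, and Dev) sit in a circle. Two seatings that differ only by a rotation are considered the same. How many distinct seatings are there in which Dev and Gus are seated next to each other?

Treat {Dev, Gus} as one unit (2 internal orders) and seat the resulting 4 units around the table: (3)! circular arrangements.
So 2 × (3)! = 2 × 6 = 12.

12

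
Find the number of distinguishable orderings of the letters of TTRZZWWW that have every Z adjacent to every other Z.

Treat the 2 copies of Z as a single block. The multiset to arrange is then {ZZ, R, T, T, W, W, W}, 7 items in all.
That gives (7)!/(3!·2!) = 420 arrangements.

420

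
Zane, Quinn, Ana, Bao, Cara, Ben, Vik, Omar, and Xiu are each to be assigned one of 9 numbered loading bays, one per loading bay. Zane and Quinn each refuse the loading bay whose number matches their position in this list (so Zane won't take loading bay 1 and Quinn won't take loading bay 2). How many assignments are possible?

Let Aᵢ (for i ∈ {1, 2}) be the placements that put person i in their forbidden loading bay. Any j of these fix j positions, leaving (9−j)! ways to fill the rest, and there are C(2,j) ways to pick which j.
By inclusion–exclusion, the number of valid placements is Σ_{j=0}^{2} (−1)^j C(2,j)·(9−j)!.
Computing: 362880 − 80640 + 5040 = 287280.

287280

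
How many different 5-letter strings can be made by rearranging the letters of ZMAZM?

30

ZMAZM has 5 letters with M appearing twice and Z appearing twice.
The number of distinct arrangements is 5!/(2!·2!) = 120/4 = 30.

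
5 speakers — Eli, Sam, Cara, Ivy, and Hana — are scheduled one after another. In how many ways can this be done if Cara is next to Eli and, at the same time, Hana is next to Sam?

24

Treat {Cara,Eli} as one block (2 orders) and {Hana,Sam} as another (2 orders).
That leaves 3 units to arrange: 2 × 2 × 3! = 4 × 6 = 24.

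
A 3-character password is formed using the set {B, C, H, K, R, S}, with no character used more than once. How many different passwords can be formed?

120

Choose and order 3 of the 6 symbols: the first character has 6 options, the next 5, then 4.
6 × 5 × 4 = 120.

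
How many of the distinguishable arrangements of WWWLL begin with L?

4

With the first slot taken by L, it remains to arrange the other 4 letters (WWWL).
Those 4 letters have W appearing 3 times, giving (4)!/(3!) = 4.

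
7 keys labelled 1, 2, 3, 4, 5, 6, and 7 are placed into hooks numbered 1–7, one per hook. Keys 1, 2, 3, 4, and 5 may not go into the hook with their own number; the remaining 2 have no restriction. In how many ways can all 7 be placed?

2428

Let Aᵢ (for 1 ≤ i ≤ 5) be the placements that put key i in its forbidden hook. Any j of these fix j positions, leaving (7−j)! ways to fill the rest, and there are C(5,j) ways to pick which j.
By inclusion–exclusion, the number of valid placements is Σ_{j=0}^{5} (−1)^j C(5,j)·(7−j)!.
Computing: 5040 − 3600 + 1200 − 240 + 30 − 2 = 2428.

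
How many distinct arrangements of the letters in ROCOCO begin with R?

10

Fix R in the first position and arrange the remaining 5 letters.
Those 5 letters have C appearing twice and O appearing 3 times, giving (5)!/(3!·2!) = 10.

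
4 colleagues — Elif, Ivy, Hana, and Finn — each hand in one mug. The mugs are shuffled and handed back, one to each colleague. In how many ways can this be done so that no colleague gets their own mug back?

9

This is the derangement count D_4: permutations of 4 items with no fixed point.
By inclusion–exclusion this is Σ_{j=0}^{4} (−1)^j C(4,j)·(4−j)!.
Computing: 24 − 24 + 12 − 4 + 1 = 9.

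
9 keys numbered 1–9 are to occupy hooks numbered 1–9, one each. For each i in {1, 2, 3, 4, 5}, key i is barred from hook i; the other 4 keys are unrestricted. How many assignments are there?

205056

Let Aᵢ (for 1 ≤ i ≤ 5) be the placements that put key i in its forbidden hook. Any j of these fix j positions, leaving (9−j)! ways to fill the rest, and there are C(5,j) ways to pick which j.
By inclusion–exclusion, the number of valid placements is Σ_{j=0}^{5} (−1)^j C(5,j)·(9−j)!.
Computing: 362880 − 201600 + 50400 − 7200 + 600 − 24 = 205056.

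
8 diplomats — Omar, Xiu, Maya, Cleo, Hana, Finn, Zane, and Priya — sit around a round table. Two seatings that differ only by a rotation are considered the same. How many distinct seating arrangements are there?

5040

Seat Omar anywhere (absorbing the rotational symmetry), then permute the other 7: (7)! = 5040.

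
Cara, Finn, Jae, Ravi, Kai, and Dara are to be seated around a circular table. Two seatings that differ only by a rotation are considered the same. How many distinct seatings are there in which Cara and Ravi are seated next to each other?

Treat {Cara, Ravi} as one unit (2 internal orders) and seat the resulting 5 units around the table: (4)! circular arrangements.
So 2 × (4)! = 2 × 24 = 48.

48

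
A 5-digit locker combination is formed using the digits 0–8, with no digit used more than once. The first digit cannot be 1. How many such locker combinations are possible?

The first digit has 9−1 = 8 choices (anything except 1).
The remaining 4 digits are filled from the other 8 symbols without repetition: 8 × 7 × 6 × 5 = 1680.
Total: 8 × 1680 = 13440.

13440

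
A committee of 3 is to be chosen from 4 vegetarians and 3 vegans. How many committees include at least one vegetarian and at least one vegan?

Total 3-person selections from all 7: C(7,3) = 35.
Subtract selections that omit an entire group: no vegetarians → C(3,3) = 1; no vegans → C(4,3) = 4.
Both groups omitted at once is impossible, so 35 − 5 = 30.

30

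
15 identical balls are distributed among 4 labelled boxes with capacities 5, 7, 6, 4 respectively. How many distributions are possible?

105

Ignoring the caps, the number of non-negative solutions to x_1+…+x_4 = 15 is C(18,3) = 816.
Subtract solutions that violate a single cap (substitute x_i' = x_i − (cap_i+1)): x_1 ≥ 6 gives C(12,3) = 220; x_2 ≥ 8 gives C(10,3) = 120; x_3 ≥ 7 gives C(11,3) = 165; x_4 ≥ 5 gives C(13,3) = 286. Together 791.
Add back pairs where two caps are both exceeded: 4 + 10 + 35 + 1 + 10 + 20 = 80.
By inclusion–exclusion the count is 816 − 791 + 80 = 105.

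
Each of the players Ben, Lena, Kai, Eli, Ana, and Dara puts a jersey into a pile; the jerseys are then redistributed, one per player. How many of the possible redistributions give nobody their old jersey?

265

This is the derangement count D_6: permutations of 6 items with no fixed point.
By inclusion–exclusion this is Σ_{j=0}^{6} (−1)^j C(6,j)·(6−j)!.
Computing: 720 − 720 + 360 − 120 + 30 − 6 + 1 = 265.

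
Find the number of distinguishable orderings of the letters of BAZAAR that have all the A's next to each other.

Treat the 3 copies of A as a single block. The multiset to arrange is then {AAA, B, R, Z}, 4 items in all.
All 4 items are distinct, so there are (4)! = 24 arrangements.

24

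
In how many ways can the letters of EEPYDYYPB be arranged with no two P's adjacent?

Total arrangements of EEPYDYYPB: 9!/(3!·2!·2!) = 15120.
If the two P's are adjacent, glue them into one block, leaving 8 items to arrange: (8)!/(3!·2!) = 3360 ways.
Hence 15120 − 3360 = 11760.

11760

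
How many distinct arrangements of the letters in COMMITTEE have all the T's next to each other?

10080

Treat the 2 copies of T as a single block. The multiset to arrange is then {TT, C, E, E, I, M, M, O}, 8 items in all.
That gives (8)!/(2!·2!) = 10080 arrangements.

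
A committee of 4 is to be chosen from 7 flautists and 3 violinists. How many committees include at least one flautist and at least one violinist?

175

Unrestricted: C(10,4) = 210 ways to pick any 4 of the 10.
Subtract selections that omit an entire group: no flautists → C(3,4) = 0; no violinists → C(7,4) = 35.
Both groups omitted at once is impossible, so 210 − 35 = 175.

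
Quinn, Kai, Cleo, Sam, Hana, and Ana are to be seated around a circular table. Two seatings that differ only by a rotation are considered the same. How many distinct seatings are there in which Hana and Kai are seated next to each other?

48

Treat {Hana, Kai} as one unit (2 internal orders) and seat the resulting 5 units around the table: (4)! circular arrangements.
So 2 × (4)! = 2 × 24 = 48.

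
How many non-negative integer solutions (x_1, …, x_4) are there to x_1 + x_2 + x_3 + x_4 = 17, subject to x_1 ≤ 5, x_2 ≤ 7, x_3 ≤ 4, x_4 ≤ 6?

Ignoring the caps, the number of non-negative solutions to x_1+…+x_4 = 17 is C(20,3) = 1140.
Subtract solutions that violate a single cap (substitute x_i' = x_i − (cap_i+1)): x_1 ≥ 6 gives C(14,3) = 364; x_2 ≥ 8 gives C(12,3) = 220; x_3 ≥ 5 gives C(15,3) = 455; x_4 ≥ 7 gives C(13,3) = 286. Together 1325.
Add back pairs where two caps are both exceeded: 20 + 84 + 35 + 35 + 10 + 56 = 240.
By inclusion–exclusion the count is 1140 − 1325 + 240 = 55.

55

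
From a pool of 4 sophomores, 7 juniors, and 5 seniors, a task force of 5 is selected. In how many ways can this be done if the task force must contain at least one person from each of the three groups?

3010

Total 5-person selections from all 16: C(16,5) = 4368.
Selections missing a whole group: no sophomores → C(12,5) = 792; no juniors → C(9,5) = 126; no seniors → C(11,5) = 462.
Add back selections omitting two groups (i.e. drawn from a single group): C(4,5) + C(7,5) + C(5,5) = 22.
By inclusion–exclusion: 4368 − 1380 + 22 = 3010.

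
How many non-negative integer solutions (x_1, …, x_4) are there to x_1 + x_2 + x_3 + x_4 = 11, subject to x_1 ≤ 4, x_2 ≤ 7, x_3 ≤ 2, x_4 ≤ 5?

71

Ignoring the caps, the number of non-negative solutions to x_1+…+x_4 = 11 is C(14,3) = 364.
Subtract solutions that violate a single cap (substitute x_i' = x_i − (cap_i+1)): x_1 ≥ 5 gives C(9,3) = 84; x_2 ≥ 8 gives C(6,3) = 20; x_3 ≥ 3 gives C(11,3) = 165; x_4 ≥ 6 gives C(8,3) = 56. Together 325.
Add back pairs where two caps are both exceeded: 0 + 20 + 1 + 1 + 0 + 10 = 32.
By inclusion–exclusion the count is 364 − 325 + 32 = 71.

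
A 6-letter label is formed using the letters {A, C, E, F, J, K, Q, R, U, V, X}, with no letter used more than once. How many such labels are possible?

332640

This is a permutation of 6 out of 11: P(11,6) = 11!/5!.
11 × 10 × 9 × 8 × 7 × 6 = 332640.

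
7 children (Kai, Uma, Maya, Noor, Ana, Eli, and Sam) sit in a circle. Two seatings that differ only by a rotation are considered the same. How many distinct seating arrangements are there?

Seat Kai anywhere (absorbing the rotational symmetry), then permute the other 6: (6)! = 720.

720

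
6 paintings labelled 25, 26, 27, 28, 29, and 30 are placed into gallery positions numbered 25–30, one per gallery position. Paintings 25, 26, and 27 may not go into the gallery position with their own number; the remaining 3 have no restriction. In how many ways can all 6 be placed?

426

Let Aᵢ (for i ∈ {25, 26, 27}) be the placements that put painting i in its forbidden gallery position. Any j of these fix j positions, leaving (6−j)! ways to fill the rest, and there are C(3,j) ways to pick which j.
By inclusion–exclusion, the number of valid placements is Σ_{j=0}^{3} (−1)^j C(3,j)·(6−j)!.
Computing: 720 − 360 + 72 − 6 = 426.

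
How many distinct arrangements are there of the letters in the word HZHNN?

Letter multiplicities in HZHNN: H×2, N×2, Z×1.
The number of distinct arrangements is 5!/(2!·2!) = 120/4 = 30.

30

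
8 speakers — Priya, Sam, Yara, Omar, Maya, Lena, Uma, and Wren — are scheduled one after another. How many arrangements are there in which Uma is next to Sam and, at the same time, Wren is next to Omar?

2880

Treat {Uma,Sam} as one block (2 orders) and {Wren,Omar} as another (2 orders).
That leaves 6 units to arrange: 2 × 2 × 6! = 4 × 720 = 2880.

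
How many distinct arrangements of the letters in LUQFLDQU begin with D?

630

Fix D in the first position and arrange the remaining 7 letters.
Those 7 letters have L appearing twice, Q appearing twice, and U appearing twice, giving (7)!/(2!·2!·2!) = 630.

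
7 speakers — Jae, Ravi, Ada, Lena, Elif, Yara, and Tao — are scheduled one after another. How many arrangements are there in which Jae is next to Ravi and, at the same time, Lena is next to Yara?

Treat {Jae,Ravi} as one block (2 orders) and {Lena,Yara} as another (2 orders).
That leaves 5 units to arrange: 2 × 2 × 5! = 4 × 120 = 480.

480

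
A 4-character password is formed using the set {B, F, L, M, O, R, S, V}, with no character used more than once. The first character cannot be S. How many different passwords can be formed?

1470

The first character has 8−1 = 7 choices (anything except S).
The remaining 3 characters are filled from the other 7 symbols without repetition: 7 × 6 × 5 = 210.
Total: 7 × 210 = 1470.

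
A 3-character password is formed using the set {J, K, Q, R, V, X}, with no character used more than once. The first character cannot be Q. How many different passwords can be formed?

100

The first character has 6−1 = 5 choices (anything except Q).
The remaining 2 characters are filled from the other 5 symbols without repetition: 5 × 4 = 20.
Total: 5 × 20 = 100.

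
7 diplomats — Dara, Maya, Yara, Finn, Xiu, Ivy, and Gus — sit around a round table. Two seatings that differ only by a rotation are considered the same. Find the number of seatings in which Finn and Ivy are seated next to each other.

240

Glue Finn and Ivy into a block (2 internal orders). Seating 6 units around a circle gives (5)! arrangements.
So 2 × (5)! = 2 × 120 = 240.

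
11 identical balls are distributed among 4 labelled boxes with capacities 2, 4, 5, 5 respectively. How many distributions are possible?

45

Without the upper bounds there are C(14,3) = 364 ways to split 11 among 4 boxes.
Subtract solutions that violate a single cap (substitute x_i' = x_i − (cap_i+1)): x_1 ≥ 3 gives C(11,3) = 165; x_2 ≥ 5 gives C(9,3) = 84; x_3 ≥ 6 gives C(8,3) = 56; x_4 ≥ 6 gives C(8,3) = 56. Together 361.
Add back pairs where two caps are both exceeded: 20 + 10 + 10 + 1 + 1 + 0 = 42.
By inclusion–exclusion the count is 364 − 361 + 42 = 45.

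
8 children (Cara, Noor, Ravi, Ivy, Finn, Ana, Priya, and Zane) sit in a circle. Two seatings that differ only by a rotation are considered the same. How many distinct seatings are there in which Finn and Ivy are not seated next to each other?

Without the restriction there are (7)! = 5040 seatings.
Seatings with Finn beside Ivy: treat them as a block with 2 internal orders, giving 2 × (6)! = 1440.
Subtracting, 5040 − 1440 = 3600.

3600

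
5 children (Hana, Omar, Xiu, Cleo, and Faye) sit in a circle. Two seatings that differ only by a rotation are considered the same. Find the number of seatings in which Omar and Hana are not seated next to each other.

Without the restriction there are (4)! = 24 seatings.
Those with Omar next to Hana: fuse the pair into one unit and seat 4 units around a circle — 2·(3)! = 12.
Subtracting, 24 − 12 = 12.

12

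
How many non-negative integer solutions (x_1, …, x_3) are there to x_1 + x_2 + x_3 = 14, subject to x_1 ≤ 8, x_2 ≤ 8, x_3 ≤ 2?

12

Ignoring the caps, the number of non-negative solutions to x_1+…+x_3 = 14 is C(16,2) = 120.
Subtract solutions that violate a single cap (substitute x_i' = x_i − (cap_i+1)): x_1 ≥ 9 gives C(7,2) = 21; x_2 ≥ 9 gives C(7,2) = 21; x_3 ≥ 3 gives C(13,2) = 78. Together 120.
Add back pairs where two caps are both exceeded: 0 + 6 + 6 = 12.
By inclusion–exclusion the count is 120 − 120 + 12 = 12.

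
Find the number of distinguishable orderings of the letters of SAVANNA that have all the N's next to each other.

Treat the 2 copies of N as a single block. The multiset to arrange is then {NN, A, A, A, S, V}, 6 items in all.
That gives (6)!/(3!) = 120 arrangements.

120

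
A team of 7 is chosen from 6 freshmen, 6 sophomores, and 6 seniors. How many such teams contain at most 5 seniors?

31812

Split by how many seniors are chosen (0 through 5).
Sum: C(6,0)·C(12,7) + C(6,1)·C(12,6) + C(6,2)·C(12,5) + C(6,3)·C(12,4) + C(6,4)·C(12,3) + C(6,5)·C(12,2) = 792 + 5544 + 11880 + 9900 + 3300 + 396 = 31812.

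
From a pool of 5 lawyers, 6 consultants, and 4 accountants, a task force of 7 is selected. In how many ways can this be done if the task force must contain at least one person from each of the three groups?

Total 7-person selections from all 15: C(15,7) = 6435.
Selections missing a whole group: no lawyers → C(10,7) = 120; no consultants → C(9,7) = 36; no accountants → C(11,7) = 330.
Add back selections omitting two groups (i.e. drawn from a single group): C(5,7) + C(6,7) + C(4,7) = 0.
By inclusion–exclusion: 6435 − 486 + 0 = 5949.

5949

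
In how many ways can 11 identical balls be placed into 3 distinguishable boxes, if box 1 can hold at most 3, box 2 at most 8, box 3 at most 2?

Ignoring the caps, the number of non-negative solutions to x_1+…+x_3 = 11 is C(13,2) = 78.
Subtract solutions that violate a single cap (substitute x_i' = x_i − (cap_i+1)): x_1 ≥ 4 gives C(9,2) = 36; x_2 ≥ 9 gives C(4,2) = 6; x_3 ≥ 3 gives C(10,2) = 45. Together 87.
Add back pairs where two caps are both exceeded: 0 + 15 + 0 = 15.
By inclusion–exclusion the count is 78 − 87 + 15 = 6.

6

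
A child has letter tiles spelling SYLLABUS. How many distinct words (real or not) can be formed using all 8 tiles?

SYLLABUS has 8 letters with L appearing twice and S appearing twice.
Dividing 8! = 40320 by 2!·2! = 4 for the repeated letters gives 10080.

10080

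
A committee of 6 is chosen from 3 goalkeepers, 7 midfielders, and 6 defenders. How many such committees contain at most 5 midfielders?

Split by how many midfielders are chosen (0 through 5).
Sum: C(7,0)·C(9,6) + C(7,1)·C(9,5) + C(7,2)·C(9,4) + C(7,3)·C(9,3) + C(7,4)·C(9,2) + C(7,5)·C(9,1) = 84 + 882 + 2646 + 2940 + 1260 + 189 = 8001.

8001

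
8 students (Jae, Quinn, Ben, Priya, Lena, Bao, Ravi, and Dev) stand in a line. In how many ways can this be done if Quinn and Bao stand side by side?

Place the 6 others and the Quinn-Bao pair as 7 objects in a line; the pair has 2 internal arrangements.
That gives 2 × 7! = 2 × 5040 = 10080.

10080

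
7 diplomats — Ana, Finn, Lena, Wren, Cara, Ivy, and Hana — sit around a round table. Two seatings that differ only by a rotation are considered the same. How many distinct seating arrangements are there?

Fix one person's seat to break rotational symmetry; the remaining 6 people can be arranged in (6)! = 720 ways.

720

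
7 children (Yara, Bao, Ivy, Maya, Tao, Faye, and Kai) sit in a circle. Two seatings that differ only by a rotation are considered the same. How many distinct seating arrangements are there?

Fix one person's seat to break rotational symmetry; the remaining 6 people can be arranged in (6)! = 720 ways.

720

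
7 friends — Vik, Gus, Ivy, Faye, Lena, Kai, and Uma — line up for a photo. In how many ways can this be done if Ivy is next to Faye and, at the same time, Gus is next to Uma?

Treat {Ivy,Faye} as one block (2 orders) and {Gus,Uma} as another (2 orders).
That leaves 5 units to arrange: 2 × 2 × 5! = 4 × 120 = 480.

480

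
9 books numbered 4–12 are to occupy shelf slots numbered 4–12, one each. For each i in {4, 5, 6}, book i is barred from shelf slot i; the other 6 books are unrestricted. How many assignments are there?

Let Aᵢ (for i ∈ {4, 5, 6}) be the placements that put book i in its forbidden shelf slot. Any j of these fix j positions, leaving (9−j)! ways to fill the rest, and there are C(3,j) ways to pick which j.
By inclusion–exclusion, the number of valid placements is Σ_{j=0}^{3} (−1)^j C(3,j)·(9−j)!.
Computing: 362880 − 120960 + 15120 − 720 = 256320.

256320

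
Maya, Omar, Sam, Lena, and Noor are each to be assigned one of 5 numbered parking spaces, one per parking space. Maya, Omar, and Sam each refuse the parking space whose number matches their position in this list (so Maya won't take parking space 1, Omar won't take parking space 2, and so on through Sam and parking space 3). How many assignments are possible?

64

Let Aᵢ (for i ∈ {1, 2, 3}) be the placements that put person i in their forbidden parking space. Any j of these fix j positions, leaving (5−j)! ways to fill the rest, and there are C(3,j) ways to pick which j.
By inclusion–exclusion, the number of valid placements is Σ_{j=0}^{3} (−1)^j C(3,j)·(5−j)!.
Computing: 120 − 72 + 18 − 2 = 64.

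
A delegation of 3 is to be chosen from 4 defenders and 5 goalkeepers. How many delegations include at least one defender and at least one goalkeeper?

70

Unrestricted: C(9,3) = 84 ways to pick any 3 of the 9.
Subtract selections that omit an entire group: no defenders → C(5,3) = 10; no goalkeepers → C(4,3) = 4.
Both groups omitted at once is impossible, so 84 − 14 = 70.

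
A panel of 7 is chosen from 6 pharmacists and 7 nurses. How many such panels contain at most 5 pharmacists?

1709

Split by how many pharmacists are chosen (0 through 5).
Sum: C(6,0)·C(7,7) + C(6,1)·C(7,6) + C(6,2)·C(7,5) + C(6,3)·C(7,4) + C(6,4)·C(7,3) + C(6,5)·C(7,2) = 1 + 42 + 315 + 700 + 525 + 126 = 1709.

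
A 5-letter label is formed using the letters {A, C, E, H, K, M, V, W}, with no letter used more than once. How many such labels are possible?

6720

With no repetition, fill the 5 letters in order: 8 choices, then 7, down to 4.
That product is 8 × 7 × 6 × 5 × 4 = 6720.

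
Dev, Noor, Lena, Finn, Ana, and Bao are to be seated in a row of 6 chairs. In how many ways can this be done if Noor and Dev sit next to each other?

Place the 4 others and the Noor-Dev pair as 5 objects in a line; the pair has 2 internal arrangements.
That gives 2 × 5! = 2 × 120 = 240.

240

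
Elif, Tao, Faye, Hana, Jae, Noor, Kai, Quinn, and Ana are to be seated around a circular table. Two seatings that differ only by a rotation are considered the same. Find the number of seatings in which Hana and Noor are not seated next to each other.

30240

All circular seatings of 9 people number (8)! = 40320.
Those with Hana next to Noor: fuse the pair into one unit and seat 8 units around a circle — 2·(7)! = 10080.
Subtracting, 40320 − 10080 = 30240.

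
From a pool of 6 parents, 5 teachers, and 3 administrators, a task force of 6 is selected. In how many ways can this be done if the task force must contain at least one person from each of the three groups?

2430

With no constraint there are C(14,6) = 3003 possible selections.
Subtract selections that omit an entire group: no parents → C(8,6) = 28; no teachers → C(9,6) = 84; no administrators → C(11,6) = 462.
Add back selections omitting two groups (i.e. drawn from a single group): C(6,6) + C(5,6) + C(3,6) = 1.
By inclusion–exclusion: 3003 − 574 + 1 = 2430.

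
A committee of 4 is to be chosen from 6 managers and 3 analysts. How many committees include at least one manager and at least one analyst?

Unrestricted: C(9,4) = 126 ways to pick any 4 of the 9.
Subtract selections that omit an entire group: no managers → C(3,4) = 0; no analysts → C(6,4) = 15.
Both groups omitted at once is impossible, so 126 − 15 = 111.

111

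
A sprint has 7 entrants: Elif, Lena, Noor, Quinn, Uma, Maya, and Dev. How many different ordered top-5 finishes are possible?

This is an ordered selection of 5 from 7: P(7,5).
That gives 7 × 6 × 5 × 4 × 3 = 2520.

2520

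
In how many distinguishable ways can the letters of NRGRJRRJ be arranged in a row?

840

NRGRJRRJ has 8 letters with J appearing twice and R appearing 4 times.
So there are 8! / (4!·2!) = 840 distinguishable arrangements.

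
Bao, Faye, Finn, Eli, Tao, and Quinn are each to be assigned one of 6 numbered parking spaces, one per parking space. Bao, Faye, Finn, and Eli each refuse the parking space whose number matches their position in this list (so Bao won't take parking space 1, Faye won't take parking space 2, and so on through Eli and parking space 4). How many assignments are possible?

362

Let Aᵢ (for 1 ≤ i ≤ 4) be the placements that put person i in their forbidden parking space. Any j of these fix j positions, leaving (6−j)! ways to fill the rest, and there are C(4,j) ways to pick which j.
By inclusion–exclusion, the number of valid placements is Σ_{j=0}^{4} (−1)^j C(4,j)·(6−j)!.
Computing: 720 − 480 + 144 − 24 + 2 = 362.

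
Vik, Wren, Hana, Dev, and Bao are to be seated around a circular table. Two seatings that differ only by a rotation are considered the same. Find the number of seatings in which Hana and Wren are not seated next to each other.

12

All circular seatings of 5 people number (4)! = 24.
Seatings with Hana beside Wren: treat them as a block with 2 internal orders, giving 2 × (3)! = 12.
Subtracting, 24 − 12 = 12.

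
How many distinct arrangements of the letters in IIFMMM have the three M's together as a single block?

Treat the 3 copies of M as a single block. The multiset to arrange is then {MMM, F, I, I}, 4 items in all.
That gives (4)!/(2!) = 12 arrangements.

12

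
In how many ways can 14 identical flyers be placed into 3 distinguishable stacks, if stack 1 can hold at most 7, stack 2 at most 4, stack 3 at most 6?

10

By stars and bars, unrestricted non-negative solutions to x_1+…+x_3 = 14 number C(14+2,2) = 120.
Subtract solutions that violate a single cap (substitute x_i' = x_i − (cap_i+1)): x_1 ≥ 8 gives C(8,2) = 28; x_2 ≥ 5 gives C(11,2) = 55; x_3 ≥ 7 gives C(9,2) = 36. Together 119.
Add back pairs where two caps are both exceeded: 3 + 0 + 6 = 9.
By inclusion–exclusion the count is 120 − 119 + 9 = 10.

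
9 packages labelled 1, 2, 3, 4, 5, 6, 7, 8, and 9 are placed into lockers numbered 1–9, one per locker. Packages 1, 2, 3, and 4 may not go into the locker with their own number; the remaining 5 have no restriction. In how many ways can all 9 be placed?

Let Aᵢ (for 1 ≤ i ≤ 4) be the placements that put package i in its forbidden locker. Any j of these fix j positions, leaving (9−j)! ways to fill the rest, and there are C(4,j) ways to pick which j.
By inclusion–exclusion, the number of valid placements is Σ_{j=0}^{4} (−1)^j C(4,j)·(9−j)!.
Computing: 362880 − 161280 + 30240 − 2880 + 120 = 229080.

229080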